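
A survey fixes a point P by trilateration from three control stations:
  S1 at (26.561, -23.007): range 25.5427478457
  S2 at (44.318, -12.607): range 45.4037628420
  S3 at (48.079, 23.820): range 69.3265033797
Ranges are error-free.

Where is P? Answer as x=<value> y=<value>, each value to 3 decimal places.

x=1.406 y=-27.442

eq1: (x − 26.561)² + (y + 23.007)² = 25.5427478457²
eq2: (x − 44.318)² + (y + 12.607)² = 45.4037628420²
eq3: (x − 48.079)² + (y − 23.820)² = 69.3265033797²
eq2−eq1, eq2−eq3 (x²,y² cancel):
  -35.514·x − 20.800·y = 520.856910
  7.522·x + 72.854·y = -1988.701323
det = -35.514·72.854 − -20.800·7.522 = -2430.879356
x = (520.856910·72.854 − -20.800·-1988.701323) / -2430.879356 = 1.406272
y = (-35.514·-1988.701323 − 520.856910·7.522) / -2430.879356 = -27.442272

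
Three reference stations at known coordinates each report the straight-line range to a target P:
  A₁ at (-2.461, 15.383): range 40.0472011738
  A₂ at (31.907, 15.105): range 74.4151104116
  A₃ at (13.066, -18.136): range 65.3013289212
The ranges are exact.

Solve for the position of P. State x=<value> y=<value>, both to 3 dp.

eq1: (x + 2.461)² + (y − 15.383)² = 40.0472011738²
eq2: (x − 31.907)² + (y − 15.105)² = 74.4151104116²
eq3: (x − 13.066)² + (y + 18.136)² = 65.3013289212²
eq2−eq3, eq2−eq1 (x²,y² cancel):
  -37.682·x − 66.482·y = 526.762277
  -68.736·x + 0.556·y = 2930.305872
det = -37.682·0.556 − -66.482·-68.736 = -4590.657944
x = (526.762277·0.556 − -66.482·2930.305872) / -4590.657944 = -42.500547
y = (-37.682·2930.305872 − 526.762277·-68.736) / -4590.657944 = 16.165930

x=-42.501 y=16.166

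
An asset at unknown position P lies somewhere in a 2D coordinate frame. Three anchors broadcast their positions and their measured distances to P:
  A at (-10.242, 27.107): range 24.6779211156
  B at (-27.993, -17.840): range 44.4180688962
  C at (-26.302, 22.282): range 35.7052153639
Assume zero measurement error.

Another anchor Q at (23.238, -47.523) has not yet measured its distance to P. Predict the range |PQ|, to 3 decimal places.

eq1: (x + 10.242)² + (y − 27.107)² = 24.6779211156²
eq2: (x + 27.993)² + (y + 17.840)² = 44.4180688962²
eq3: (x + 26.302)² + (y − 22.282)² = 35.7052153639²
eq1−eq2, eq1−eq3 (x²,y² cancel):
  -35.502·x − 89.894·y = -1101.779418
  -32.120·x − 9.650·y = -317.267899
det = -35.502·-9.650 − -89.894·-32.120 = -2544.800980
x = (-1101.779418·-9.650 − -89.894·-317.267899) / -2544.800980 = 7.029355
y = (-35.502·-317.267899 − -1101.779418·-32.120) / -2544.800980 = 9.480313
|P − Q| = √((7.029355 − 23.238)² + (9.480313 − -47.523)²) = 59.262955

59.263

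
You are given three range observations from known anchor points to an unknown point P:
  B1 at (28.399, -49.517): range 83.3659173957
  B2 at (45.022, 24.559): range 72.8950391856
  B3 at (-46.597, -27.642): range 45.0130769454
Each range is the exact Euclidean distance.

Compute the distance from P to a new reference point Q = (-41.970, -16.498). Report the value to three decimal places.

eq1: (x − 28.399)² + (y + 49.517)² = 83.3659173957²
eq2: (x − 45.022)² + (y − 24.559)² = 72.8950391856²
eq3: (x + 46.597)² + (y + 27.642)² = 45.0130769454²
eq1−eq3, eq1−eq2 (x²,y² cancel):
  -149.992·x + 43.750·y = 4600.623170
  33.246·x + 148.152·y = 1007.877920
det = -149.992·148.152 − 43.750·33.246 = -23676.127284
x = (4600.623170·148.152 − 43.750·1007.877920) / -23676.127284 = -26.925724
y = (-149.992·1007.877920 − 4600.623170·33.246) / -23676.127284 = 12.845257
|P − Q| = √((-26.925724 − -41.970)² + (12.845257 − -16.498)²) = 32.975096

32.975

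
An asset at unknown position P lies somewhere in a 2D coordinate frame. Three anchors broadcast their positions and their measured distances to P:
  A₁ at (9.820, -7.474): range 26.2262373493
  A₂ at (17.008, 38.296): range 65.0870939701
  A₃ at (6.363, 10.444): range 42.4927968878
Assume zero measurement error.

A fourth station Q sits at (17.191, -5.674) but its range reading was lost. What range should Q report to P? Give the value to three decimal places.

eq1: (x − 9.820)² + (y + 7.474)² = 26.2262373493²
eq2: (x − 17.008)² + (y − 38.296)² = 65.0870939701²
eq3: (x − 6.363)² + (y − 10.444)² = 42.4927968878²
eq1−eq3, eq1−eq2 (x²,y² cancel):
  -6.914·x + 35.836·y = -1120.550433
  14.376·x + 91.540·y = -1944.951672
det = -6.914·91.540 − 35.836·14.376 = -1148.085896
x = (-1120.550433·91.540 − 35.836·-1944.951672) / -1148.085896 = 28.635400
y = (-6.914·-1944.951672 − -1120.550433·14.376) / -1148.085896 = -25.744092
|P − Q| = √((28.635400 − 17.191)² + (-25.744092 − -5.674)²) = 23.103742

23.104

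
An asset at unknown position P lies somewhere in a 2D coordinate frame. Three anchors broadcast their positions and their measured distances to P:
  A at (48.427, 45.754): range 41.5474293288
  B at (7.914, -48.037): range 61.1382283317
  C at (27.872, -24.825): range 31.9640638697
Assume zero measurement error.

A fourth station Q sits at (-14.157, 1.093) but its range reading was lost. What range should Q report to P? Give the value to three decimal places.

51.102

eq1: (x − 48.427)² + (y − 45.754)² = 41.5474293288²
eq2: (x − 7.914)² + (y + 48.037)² = 61.1382283317²
eq3: (x − 27.872)² + (y + 24.825)² = 31.9640638697²
eq3−eq2, eq3−eq1 (x²,y² cancel):
  -39.916·x − 46.424·y = -1739.125828
  41.110·x + 141.158·y = 2340.986331
det = -39.916·141.158 − -46.424·41.110 = -3725.972088
x = (-1739.125828·141.158 − -46.424·2340.986331) / -3725.972088 = 36.718894
y = (-39.916·2340.986331 − -1739.125828·41.110) / -3725.972088 = 5.890368
|P − Q| = √((36.718894 − -14.157)² + (5.890368 − 1.093)²) = 51.101579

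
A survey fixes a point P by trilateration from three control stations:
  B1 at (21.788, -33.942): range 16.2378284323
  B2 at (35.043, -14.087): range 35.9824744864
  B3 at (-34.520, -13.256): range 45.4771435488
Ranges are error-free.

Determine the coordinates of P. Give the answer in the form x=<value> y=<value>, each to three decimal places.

x=5.569 y=-34.728

eq1: (x − 21.788)² + (y + 33.942)² = 16.2378284323²
eq2: (x − 35.043)² + (y + 14.087)² = 35.9824744864²
eq3: (x + 34.520)² + (y + 13.256)² = 45.4771435488²
eq3−eq2, eq3−eq1 (x²,y² cancel):
  139.126·x − 1.662·y = 832.535597
  112.616·x − 41.372·y = 2063.927885
det = 139.126·-41.372 − -1.662·112.616 = -5568.753080
x = (832.535597·-41.372 − -1.662·2063.927885) / -5568.753080 = 5.569185
y = (139.126·2063.927885 − 832.535597·112.616) / -5568.753080 = -34.727559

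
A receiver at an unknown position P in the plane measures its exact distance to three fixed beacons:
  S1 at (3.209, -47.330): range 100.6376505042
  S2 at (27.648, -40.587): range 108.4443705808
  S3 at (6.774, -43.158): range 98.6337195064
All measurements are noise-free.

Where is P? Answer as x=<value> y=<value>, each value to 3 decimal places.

x=-41.862 y=42.651

eq1: (x − 3.209)² + (y + 47.330)² = 100.6376505042²
eq2: (x − 27.648)² + (y + 40.587)² = 108.4443705808²
eq3: (x − 6.774)² + (y + 43.158)² = 98.6337195064²
eq2−eq3, eq2−eq1 (x²,y² cancel):
  -41.748·x − 5.142·y = 1528.354454
  -48.878·x − 13.486·y = 1470.954920
det = -41.748·-13.486 − -5.142·-48.878 = 311.682852
x = (1528.354454·-13.486 − -5.142·1470.954920) / 311.682852 = -41.862226
y = (-41.748·1470.954920 − 1528.354454·-48.878) / 311.682852 = 42.650672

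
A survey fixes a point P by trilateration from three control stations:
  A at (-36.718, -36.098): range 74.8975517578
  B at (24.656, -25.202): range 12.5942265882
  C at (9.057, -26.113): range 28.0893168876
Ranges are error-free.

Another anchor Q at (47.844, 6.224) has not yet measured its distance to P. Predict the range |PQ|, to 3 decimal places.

30.348

eq1: (x + 36.718)² + (y + 36.098)² = 74.8975517578²
eq2: (x − 24.656)² + (y + 25.202)² = 12.5942265882²
eq3: (x − 9.057)² + (y + 26.113)² = 28.0893168876²
eq1−eq3, eq1−eq2 (x²,y² cancel):
  91.550·x + 19.970·y = 2933.274426
  122.748·x + 21.792·y = 4042.810728
det = 91.550·21.792 − 19.970·122.748 = -456.219960
x = (2933.274426·21.792 − 19.970·4042.810728) / -456.219960 = 36.852868
y = (91.550·4042.810728 − 2933.274426·122.748) / -456.219960 = -22.063377
|P − Q| = √((36.852868 − 47.844)² + (-22.063377 − 6.224)²) = 30.347663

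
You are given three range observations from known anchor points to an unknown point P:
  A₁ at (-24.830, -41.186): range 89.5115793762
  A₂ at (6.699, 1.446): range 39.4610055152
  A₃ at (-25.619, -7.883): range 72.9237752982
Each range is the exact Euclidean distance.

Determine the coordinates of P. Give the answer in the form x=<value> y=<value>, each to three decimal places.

x=42.734 y=17.529

eq1: (x + 24.830)² + (y + 41.186)² = 89.5115793762²
eq2: (x − 6.699)² + (y − 1.446)² = 39.4610055152²
eq3: (x + 25.619)² + (y + 7.883)² = 72.9237752982²
eq2−eq1, eq2−eq3 (x²,y² cancel):
  -63.058·x − 85.264·y = -4189.303907
  -64.636·x − 18.658·y = -3089.198714
det = -63.058·-18.658 − -85.264·-64.636 = -4334.587740
x = (-4189.303907·-18.658 − -85.264·-3089.198714) / -4334.587740 = 42.733800
y = (-63.058·-3089.198714 − -4189.303907·-64.636) / -4334.587740 = 17.529038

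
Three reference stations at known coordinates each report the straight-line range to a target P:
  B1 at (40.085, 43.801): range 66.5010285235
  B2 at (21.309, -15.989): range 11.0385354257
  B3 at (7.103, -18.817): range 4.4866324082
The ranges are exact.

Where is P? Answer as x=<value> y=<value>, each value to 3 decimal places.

eq1: (x − 40.085)² + (y − 43.801)² = 66.5010285235²
eq2: (x − 21.309)² + (y + 15.989)² = 11.0385354257²
eq3: (x − 7.103)² + (y + 18.817)² = 4.4866324082²
eq2−eq1, eq2−eq3 (x²,y² cancel):
  37.552·x + 119.580·y = -1484.924306
  -28.412·x − 5.656·y = -203.470110
det = 37.552·-5.656 − 119.580·-28.412 = 3185.112848
x = (-1484.924306·-5.656 − 119.580·-203.470110) / 3185.112848 = 10.275833
y = (37.552·-203.470110 − -1484.924306·-28.412) / 3185.112848 = -15.644777

x=10.276 y=-15.645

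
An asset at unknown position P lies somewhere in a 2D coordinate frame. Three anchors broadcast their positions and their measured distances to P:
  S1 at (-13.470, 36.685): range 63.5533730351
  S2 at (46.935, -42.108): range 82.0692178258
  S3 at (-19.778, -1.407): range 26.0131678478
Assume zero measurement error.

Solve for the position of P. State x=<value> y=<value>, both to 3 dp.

x=-33.060 y=-23.774

eq1: (x + 13.470)² + (y − 36.685)² = 63.5533730351²
eq2: (x − 46.935)² + (y + 42.108)² = 82.0692178258²
eq3: (x + 19.778)² + (y + 1.407)² = 26.0131678478²
eq3−eq2, eq3−eq1 (x²,y² cancel):
  133.426·x − 81.402·y = -2475.842657
  12.616·x + 76.184·y = -2228.265131
det = 133.426·76.184 − -81.402·12.616 = 11191.894016
x = (-2475.842657·76.184 − -81.402·-2228.265131) / 11191.894016 = -33.060073
y = (133.426·-2228.265131 − -2475.842657·12.616) / 11191.894016 = -23.773748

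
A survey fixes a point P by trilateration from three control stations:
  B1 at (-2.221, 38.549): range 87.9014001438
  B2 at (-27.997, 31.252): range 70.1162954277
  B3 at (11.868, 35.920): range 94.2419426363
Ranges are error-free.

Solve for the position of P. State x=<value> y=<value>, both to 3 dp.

x=-49.718 y=-35.415

eq1: (x + 2.221)² + (y − 38.549)² = 87.9014001438²
eq2: (x + 27.997)² + (y − 31.252)² = 70.1162954277²
eq3: (x − 11.868)² + (y − 35.920)² = 94.2419426363²
eq2−eq1, eq2−eq3 (x²,y² cancel):
  51.552·x + 14.594·y = -3079.922534
  79.730·x + 9.336·y = -4294.672556
det = 51.552·9.336 − 14.594·79.730 = -682.290148
x = (-3079.922534·9.336 − 14.594·-4294.672556) / -682.290148 = -49.718283
y = (51.552·-4294.672556 − -3079.922534·79.730) / -682.290148 = -35.414939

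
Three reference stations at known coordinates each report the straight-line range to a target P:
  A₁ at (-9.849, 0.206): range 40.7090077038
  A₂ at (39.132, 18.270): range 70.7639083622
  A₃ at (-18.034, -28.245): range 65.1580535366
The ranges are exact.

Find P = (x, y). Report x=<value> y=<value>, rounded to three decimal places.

eq1: (x + 9.849)² + (y − 0.206)² = 40.7090077038²
eq2: (x − 39.132)² + (y − 18.270)² = 70.7639083622²
eq3: (x + 18.034)² + (y + 28.245)² = 65.1580535366²
eq2−eq1, eq2−eq3 (x²,y² cancel):
  -97.962·x − 36.128·y = 1582.246331
  -114.332·x − 93.030·y = 19.857643
det = -97.962·-93.030 − -36.128·-114.332 = 4982.818364
x = (1582.246331·-93.030 − -36.128·19.857643) / 4982.818364 = -29.396809
y = (-97.962·19.857643 − 1582.246331·-114.332) / 4982.818364 = 35.914633

x=-29.397 y=35.915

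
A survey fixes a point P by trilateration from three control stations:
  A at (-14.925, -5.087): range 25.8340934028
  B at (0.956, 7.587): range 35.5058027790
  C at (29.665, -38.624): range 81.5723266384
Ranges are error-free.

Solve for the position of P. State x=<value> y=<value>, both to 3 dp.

x=-34.270 y=12.035

eq1: (x + 14.925)² + (y + 5.087)² = 25.8340934028²
eq2: (x − 0.956)² + (y − 7.587)² = 35.5058027790²
eq3: (x − 29.665)² + (y + 38.624)² = 81.5723266384²
eq1−eq3, eq1−eq2 (x²,y² cancel):
  89.180·x − 67.074·y = -3863.451684
  31.762·x + 25.348·y = -783.418338
det = 89.180·25.348 − -67.074·31.762 = 4390.939028
x = (-3863.451684·25.348 − -67.074·-783.418338) / 4390.939028 = -34.270067
y = (89.180·-783.418338 − -3863.451684·31.762) / 4390.939028 = 12.035172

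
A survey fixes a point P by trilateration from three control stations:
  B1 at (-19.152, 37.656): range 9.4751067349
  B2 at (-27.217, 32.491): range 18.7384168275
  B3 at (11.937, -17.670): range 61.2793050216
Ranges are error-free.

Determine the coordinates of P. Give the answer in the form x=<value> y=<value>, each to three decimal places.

x=-9.877 y=39.595

eq1: (x + 19.152)² + (y − 37.656)² = 9.4751067349²
eq2: (x + 27.217)² + (y − 32.491)² = 18.7384168275²
eq3: (x − 11.937)² + (y + 17.670)² = 61.2793050216²
eq3−eq2, eq3−eq1 (x²,y² cancel):
  -78.308·x + 100.322·y = 4745.734260
  -62.178·x + 110.652·y = 4995.428147
det = -78.308·110.652 − 100.322·-62.178 = -2427.115500
x = (4745.734260·110.652 − 100.322·4995.428147) / -2427.115500 = -9.877422
y = (-78.308·4995.428147 − 4745.734260·-62.178) / -2427.115500 = 39.595035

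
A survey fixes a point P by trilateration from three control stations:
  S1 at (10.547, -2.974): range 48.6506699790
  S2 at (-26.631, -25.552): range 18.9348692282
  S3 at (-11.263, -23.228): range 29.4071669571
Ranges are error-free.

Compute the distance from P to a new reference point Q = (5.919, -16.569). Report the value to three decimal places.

eq1: (x − 10.547)² + (y + 2.974)² = 48.6506699790²
eq2: (x + 26.631)² + (y + 25.552)² = 18.9348692282²
eq3: (x + 11.263)² + (y + 23.228)² = 29.4071669571²
eq3−eq1, eq3−eq2 (x²,y² cancel):
  43.620·x + 40.508·y = -2048.417489
  -30.736·x − 4.648·y = 1201.971908
det = 43.620·-4.648 − 40.508·-30.736 = 1042.308128
x = (-2048.417489·-4.648 − 40.508·1201.971908) / 1042.308128 = -37.578555
y = (43.620·1201.971908 − -2048.417489·-30.736) / 1042.308128 = -10.102718
|P − Q| = √((-37.578555 − 5.919)² + (-10.102718 − -16.569)²) = 43.975563

43.976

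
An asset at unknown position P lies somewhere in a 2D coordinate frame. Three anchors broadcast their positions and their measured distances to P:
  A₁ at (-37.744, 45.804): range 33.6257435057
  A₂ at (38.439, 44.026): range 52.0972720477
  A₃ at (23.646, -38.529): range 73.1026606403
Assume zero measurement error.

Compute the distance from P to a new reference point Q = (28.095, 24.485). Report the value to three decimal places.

38.613

eq1: (x + 37.744)² + (y − 45.804)² = 33.6257435057²
eq2: (x − 38.439)² + (y − 44.026)² = 52.0972720477²
eq3: (x − 23.646)² + (y + 38.529)² = 73.1026606403²
eq1−eq3, eq1−eq2 (x²,y² cancel):
  122.780·x − 168.666·y = -5692.307161
  152.366·x − 3.556·y = -1690.205683
det = 122.780·-3.556 − -168.666·152.366 = 25262.358076
x = (-5692.307161·-3.556 − -168.666·-1690.205683) / 25262.358076 = -10.483518
y = (122.780·-1690.205683 − -5692.307161·152.366) / 25262.358076 = 26.117539
|P − Q| = √((-10.483518 − 28.095)² + (26.117539 − 24.485)²) = 38.613045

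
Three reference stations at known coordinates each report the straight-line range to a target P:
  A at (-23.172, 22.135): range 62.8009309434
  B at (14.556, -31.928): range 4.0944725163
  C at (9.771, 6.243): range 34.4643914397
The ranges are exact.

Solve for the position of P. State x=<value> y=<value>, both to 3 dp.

eq1: (x + 23.172)² + (y − 22.135)² = 62.8009309434²
eq2: (x − 14.556)² + (y + 31.928)² = 4.0944725163²
eq3: (x − 9.771)² + (y − 6.243)² = 34.4643914397²
eq3−eq2, eq3−eq1 (x²,y² cancel):
  9.570·x − 76.342·y = 2267.856402
  -65.886·x + 31.784·y = -1863.710331
det = 9.570·31.784 − -76.342·-65.886 = -4725.696132
x = (2267.856402·31.784 − -76.342·-1863.710331) / -4725.696132 = 14.854494
y = (9.570·-1863.710331 − 2267.856402·-65.886) / -4725.696132 = -27.844422

x=14.854 y=-27.844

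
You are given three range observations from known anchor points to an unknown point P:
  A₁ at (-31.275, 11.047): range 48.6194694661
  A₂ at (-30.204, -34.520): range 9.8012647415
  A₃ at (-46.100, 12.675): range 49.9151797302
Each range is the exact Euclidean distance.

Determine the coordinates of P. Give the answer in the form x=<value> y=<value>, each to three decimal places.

eq1: (x + 31.275)² + (y − 11.047)² = 48.6194694661²
eq2: (x + 30.204)² + (y + 34.520)² = 9.8012647415²
eq3: (x + 46.100)² + (y − 12.675)² = 49.9151797302²
eq1−eq2, eq1−eq3 (x²,y² cancel):
  2.142·x − 91.134·y = 3271.538203
  -29.650·x + 3.256·y = 1058.031435
det = 2.142·3.256 − -91.134·-29.650 = -2695.148748
x = (3271.538203·3.256 − -91.134·1058.031435) / -2695.148748 = -39.728703
y = (2.142·1058.031435 − 3271.538203·-29.650) / -2695.148748 = -36.831886

x=-39.729 y=-36.832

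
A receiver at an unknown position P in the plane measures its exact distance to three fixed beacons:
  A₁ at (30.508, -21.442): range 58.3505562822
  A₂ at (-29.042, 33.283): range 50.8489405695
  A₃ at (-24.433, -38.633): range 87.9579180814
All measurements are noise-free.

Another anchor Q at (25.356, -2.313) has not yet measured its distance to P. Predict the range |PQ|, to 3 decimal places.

eq1: (x − 30.508)² + (y + 21.442)² = 58.3505562822²
eq2: (x + 29.042)² + (y − 33.283)² = 50.8489405695²
eq3: (x + 24.433)² + (y + 38.633)² = 87.9579180814²
eq2−eq3, eq2−eq1 (x²,y² cancel):
  9.218·x − 143.832·y = -5012.696271
  119.100·x − 109.450·y = -1379.871086
det = 9.218·-109.450 − -143.832·119.100 = 16121.481100
x = (-5012.696271·-109.450 − -143.832·-1379.871086) / 16121.481100 = 21.720708
y = (9.218·-1379.871086 − -5012.696271·119.100) / 16121.481100 = 36.243101
|P − Q| = √((21.720708 − 25.356)² + (36.243101 − -2.313)²) = 38.727100

38.727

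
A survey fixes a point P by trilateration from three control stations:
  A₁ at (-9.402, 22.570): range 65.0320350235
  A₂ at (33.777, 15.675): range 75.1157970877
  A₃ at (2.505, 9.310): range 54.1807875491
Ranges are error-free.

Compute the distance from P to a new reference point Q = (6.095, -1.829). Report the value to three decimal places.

eq1: (x + 9.402)² + (y − 22.570)² = 65.0320350235²
eq2: (x − 33.777)² + (y − 15.675)² = 75.1157970877²
eq3: (x − 2.505)² + (y − 9.310)² = 54.1807875491²
eq2−eq3, eq2−eq1 (x²,y² cancel):
  -62.544·x − 12.730·y = 1413.185004
  -86.358·x + 13.790·y = 624.428543
det = -62.544·13.790 − -12.730·-86.358 = -1961.819100
x = (1413.185004·13.790 − -12.730·624.428543) / -1961.819100 = -13.985386
y = (-62.544·624.428543 − 1413.185004·-86.358) / -1961.819100 = -42.300318
|P − Q| = √((-13.985386 − 6.095)² + (-42.300318 − -1.829)²) = 45.179082

45.179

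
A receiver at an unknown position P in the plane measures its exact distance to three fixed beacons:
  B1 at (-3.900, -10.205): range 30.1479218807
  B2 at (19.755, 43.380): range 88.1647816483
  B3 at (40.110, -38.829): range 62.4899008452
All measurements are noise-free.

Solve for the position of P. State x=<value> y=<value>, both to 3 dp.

x=-22.205 y=-34.159

eq1: (x + 3.900)² + (y + 10.205)² = 30.1479218807²
eq2: (x − 19.755)² + (y − 43.380)² = 88.1647816483²
eq3: (x − 40.110)² + (y + 38.829)² = 62.4899008452²
eq3−eq2, eq3−eq1 (x²,y² cancel):
  -40.710·x + 164.418·y = -4712.459931
  -88.020·x + 57.248·y = -1.060802
det = -40.710·57.248 − 164.418·-88.020 = 12141.506280
x = (-4712.459931·57.248 − 164.418·-1.060802) / 12141.506280 = -22.205193
y = (-40.710·-1.060802 − -4712.459931·-88.020) / 12141.506280 = -34.159480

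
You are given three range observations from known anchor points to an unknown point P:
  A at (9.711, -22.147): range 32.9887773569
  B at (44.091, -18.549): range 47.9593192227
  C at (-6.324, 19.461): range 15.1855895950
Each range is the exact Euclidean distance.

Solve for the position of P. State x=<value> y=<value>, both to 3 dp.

eq1: (x − 9.711)² + (y + 22.147)² = 32.9887773569²
eq2: (x − 44.091)² + (y + 18.549)² = 47.9593192227²
eq3: (x + 6.324)² + (y − 19.461)² = 15.1855895950²
eq2−eq3, eq2−eq1 (x²,y² cancel):
  -100.830·x + 76.020·y = 200.135984
  -68.760·x − 7.196·y = -491.451683
det = -100.830·-7.196 − 76.020·-68.760 = 5952.707880
x = (200.135984·-7.196 − 76.020·-491.451683) / 5952.707880 = 6.034225
y = (-100.830·-491.451683 − 200.135984·-68.760) / 5952.707880 = 10.636239

x=6.034 y=10.636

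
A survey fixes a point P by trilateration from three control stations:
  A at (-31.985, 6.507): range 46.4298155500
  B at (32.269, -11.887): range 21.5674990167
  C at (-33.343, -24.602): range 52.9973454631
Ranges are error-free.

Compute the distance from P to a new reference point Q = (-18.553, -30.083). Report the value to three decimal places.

43.856

eq1: (x + 31.985)² + (y − 6.507)² = 46.4298155500²
eq2: (x − 32.269)² + (y + 11.887)² = 21.5674990167²
eq3: (x + 33.343)² + (y + 24.602)² = 52.9973454631²
eq3−eq1, eq3−eq2 (x²,y² cancel):
  2.716·x + 62.218·y = 1.358075
  131.224·x + 25.430·y = 1809.136689
det = 2.716·25.430 − 62.218·131.224 = -8095.426952
x = (1.358075·25.430 − 62.218·1809.136689) / -8095.426952 = 13.899987
y = (2.716·1809.136689 − 1.358075·131.224) / -8095.426952 = -0.584948
|P − Q| = √((13.899987 − -18.553)² + (-0.584948 − -30.083)²) = 43.855803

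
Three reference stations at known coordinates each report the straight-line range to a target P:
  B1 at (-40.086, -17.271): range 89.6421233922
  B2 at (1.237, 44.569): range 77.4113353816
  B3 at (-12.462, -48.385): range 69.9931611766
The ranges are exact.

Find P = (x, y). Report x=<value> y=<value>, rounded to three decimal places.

x=49.546 y=-15.919

eq1: (x + 40.086)² + (y + 17.271)² = 89.6421233922²
eq2: (x − 1.237)² + (y − 44.569)² = 77.4113353816²
eq3: (x + 12.462)² + (y + 48.385)² = 69.9931611766²
eq2−eq3, eq2−eq1 (x²,y² cancel):
  -27.398·x − 185.908·y = 1601.955973
  -82.646·x − 123.680·y = -2125.946534
det = -27.398·-123.680 − -185.908·-82.646 = -11975.967928
x = (1601.955973·-123.680 − -185.908·-2125.946534) / -11975.967928 = 49.545923
y = (-27.398·-2125.946534 − 1601.955973·-82.646) / -11975.967928 = -15.918708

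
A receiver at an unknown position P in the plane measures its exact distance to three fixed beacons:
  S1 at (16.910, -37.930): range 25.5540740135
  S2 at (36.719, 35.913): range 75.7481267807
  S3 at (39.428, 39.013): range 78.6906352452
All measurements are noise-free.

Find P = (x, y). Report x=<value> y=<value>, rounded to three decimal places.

eq1: (x − 16.910)² + (y + 37.930)² = 25.5540740135²
eq2: (x − 36.719)² + (y − 35.913)² = 75.7481267807²
eq3: (x − 39.428)² + (y − 39.013)² = 78.6906352452²
eq2−eq1, eq2−eq3 (x²,y² cancel):
  -39.618·x − 147.686·y = 4171.372482
  5.418·x + 6.200·y = -15.884542
det = -39.618·6.200 − -147.686·5.418 = 554.531148
x = (4171.372482·6.200 − -147.686·-15.884542) / 554.531148 = 42.408051
y = (-39.618·-15.884542 − 4171.372482·5.418) / 554.531148 = -39.621187

x=42.408 y=-39.621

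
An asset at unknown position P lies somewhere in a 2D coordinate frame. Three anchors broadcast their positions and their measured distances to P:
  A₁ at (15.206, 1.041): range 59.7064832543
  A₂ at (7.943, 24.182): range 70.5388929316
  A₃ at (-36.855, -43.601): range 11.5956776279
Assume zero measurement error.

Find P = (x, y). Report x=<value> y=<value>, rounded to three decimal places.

x=-34.336 y=-32.282

eq1: (x − 15.206)² + (y − 1.041)² = 59.7064832543²
eq2: (x − 7.943)² + (y − 24.182)² = 70.5388929316²
eq3: (x + 36.855)² + (y + 43.601)² = 11.5956776279²
eq3−eq1, eq3−eq2 (x²,y² cancel):
  104.122·x + 89.284·y = -6457.436512
  89.596·x + 135.566·y = -7452.753529
det = 104.122·135.566 − 89.284·89.596 = 6115.913788
x = (-6457.436512·135.566 − 89.284·-7452.753529) / 6115.913788 = -34.336192
y = (104.122·-7452.753529 − -6457.436512·89.596) / 6115.913788 = -32.282195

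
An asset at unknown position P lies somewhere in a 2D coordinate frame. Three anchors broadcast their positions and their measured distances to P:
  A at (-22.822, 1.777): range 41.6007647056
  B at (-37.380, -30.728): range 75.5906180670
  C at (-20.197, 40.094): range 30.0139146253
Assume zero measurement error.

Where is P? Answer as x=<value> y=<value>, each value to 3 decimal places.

x=7.976 y=29.743

eq1: (x + 22.822)² + (y − 1.777)² = 41.6007647056²
eq2: (x + 37.380)² + (y + 30.728)² = 75.5906180670²
eq3: (x + 20.197)² + (y − 40.094)² = 30.0139146253²
eq1−eq3, eq1−eq2 (x²,y² cancel):
  5.250·x + 76.634·y = 2321.234785
  -29.116·x − 65.010·y = -2165.844945
det = 5.250·-65.010 − 76.634·-29.116 = 1889.973044
x = (2321.234785·-65.010 − 76.634·-2165.844945) / 1889.973044 = 7.975716
y = (5.250·-2165.844945 − 2321.234785·-29.116) / 1889.973044 = 29.743486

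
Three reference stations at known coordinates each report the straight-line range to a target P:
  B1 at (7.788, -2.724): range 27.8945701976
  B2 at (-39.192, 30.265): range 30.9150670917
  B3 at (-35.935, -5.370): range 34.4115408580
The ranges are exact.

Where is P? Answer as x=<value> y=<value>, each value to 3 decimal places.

x=-10.770 y=18.101

eq1: (x − 7.788)² + (y + 2.724)² = 27.8945701976²
eq2: (x + 39.192)² + (y − 30.265)² = 30.9150670917²
eq3: (x + 35.935)² + (y + 5.370)² = 34.4115408580²
eq1−eq2, eq1−eq3 (x²,y² cancel):
  -93.960·x + 65.978·y = 2206.275642
  -87.446·x − 5.292·y = 846.040907
det = -93.960·-5.292 − 65.978·-87.446 = 6266.748508
x = (2206.275642·-5.292 − 65.978·846.040907) / 6266.748508 = -10.770449
y = (-93.960·846.040907 − 2206.275642·-87.446) / 6266.748508 = 18.101249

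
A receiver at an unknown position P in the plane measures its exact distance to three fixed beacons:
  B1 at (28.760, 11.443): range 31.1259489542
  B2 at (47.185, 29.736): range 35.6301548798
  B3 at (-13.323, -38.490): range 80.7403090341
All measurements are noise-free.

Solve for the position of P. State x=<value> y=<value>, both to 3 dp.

x=12.527 y=38.001

eq1: (x − 28.760)² + (y − 11.443)² = 31.1259489542²
eq2: (x − 47.185)² + (y − 29.736)² = 35.6301548798²
eq3: (x + 13.323)² + (y + 38.490)² = 80.7403090341²
eq3−eq1, eq3−eq2 (x²,y² cancel):
  84.166·x + 99.866·y = 4849.270225
  121.016·x + 136.452·y = 6701.161058
det = 84.166·136.452 − 99.866·121.016 = -600.764824
x = (4849.270225·136.452 − 99.866·6701.161058) / -600.764824 = 12.526582
y = (84.166·6701.161058 − 4849.270225·121.016) / -600.764824 = 38.000500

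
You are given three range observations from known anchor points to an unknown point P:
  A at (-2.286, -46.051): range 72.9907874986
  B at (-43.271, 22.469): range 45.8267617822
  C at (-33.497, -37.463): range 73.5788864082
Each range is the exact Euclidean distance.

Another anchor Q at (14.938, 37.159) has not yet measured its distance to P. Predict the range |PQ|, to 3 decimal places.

16.306

eq1: (x + 2.286)² + (y + 46.051)² = 72.9907874986²
eq2: (x + 43.271)² + (y − 22.469)² = 45.8267617822²
eq3: (x + 33.497)² + (y + 37.463)² = 73.5788864082²
eq3−eq1, eq3−eq2 (x²,y² cancel):
  62.422·x − 17.176·y = -313.407516
  -19.548·x + 119.864·y = 3165.470454
det = 62.422·119.864 − -17.176·-19.548 = 7146.394160
x = (-313.407516·119.864 − -17.176·3165.470454) / 7146.394160 = 2.351374
y = (62.422·3165.470454 − -313.407516·-19.548) / 7146.394160 = 26.792324
|P − Q| = √((2.351374 − 14.938)² + (26.792324 − 37.159)²) = 16.306169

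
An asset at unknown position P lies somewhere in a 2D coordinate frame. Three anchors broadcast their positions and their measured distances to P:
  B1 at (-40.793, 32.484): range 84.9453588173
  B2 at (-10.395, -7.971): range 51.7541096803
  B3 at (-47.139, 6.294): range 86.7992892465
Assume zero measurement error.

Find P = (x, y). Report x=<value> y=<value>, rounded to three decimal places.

eq1: (x + 40.793)² + (y − 32.484)² = 84.9453588173²
eq2: (x + 10.395)² + (y + 7.971)² = 51.7541096803²
eq3: (x + 47.139)² + (y − 6.294)² = 86.7992892465²
eq3−eq2, eq3−eq1 (x²,y² cancel):
  73.488·x − 28.530·y = 2765.521854
  12.692·x + 52.380·y = 775.981977
det = 73.488·52.380 − -28.530·12.692 = 4211.404200
x = (2765.521854·52.380 − -28.530·775.981977) / 4211.404200 = 39.653472
y = (73.488·775.981977 − 2765.521854·12.692) / 4211.404200 = 5.206188

x=39.653 y=5.206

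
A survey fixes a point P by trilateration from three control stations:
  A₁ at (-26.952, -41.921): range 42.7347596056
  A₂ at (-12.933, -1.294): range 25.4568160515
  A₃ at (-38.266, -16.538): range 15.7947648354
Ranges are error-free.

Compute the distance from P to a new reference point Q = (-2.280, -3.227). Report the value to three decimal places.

36.189

eq1: (x + 26.952)² + (y + 41.921)² = 42.7347596056²
eq2: (x + 12.933)² + (y + 1.294)² = 25.4568160515²
eq3: (x + 38.266)² + (y + 16.538)² = 15.7947648354²
eq1−eq2, eq1−eq3 (x²,y² cancel):
  28.038·x + 81.254·y = -1136.633425
  -22.628·x + 50.766·y = 830.796737
det = 28.038·50.766 − 81.254·-22.628 = 3261.992620
x = (-1136.633425·50.766 − 81.254·830.796737) / 3261.992620 = -38.383867
y = (28.038·830.796737 − -1136.633425·-22.628) / 3261.992620 = -0.743675
|P − Q| = √((-38.383867 − -2.280)² + (-0.743675 − -3.227)²) = 36.189171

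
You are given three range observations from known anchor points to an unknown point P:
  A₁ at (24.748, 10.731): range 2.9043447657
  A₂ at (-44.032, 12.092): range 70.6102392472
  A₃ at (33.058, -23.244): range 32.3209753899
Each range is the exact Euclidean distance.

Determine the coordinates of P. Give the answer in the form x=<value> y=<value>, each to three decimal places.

eq1: (x − 24.748)² + (y − 10.731)² = 2.9043447657²
eq2: (x + 44.032)² + (y − 12.092)² = 70.6102392472²
eq3: (x − 33.058)² + (y + 23.244)² = 32.3209753899²
eq3−eq2, eq3−eq1 (x²,y² cancel):
  -154.180·x + 70.672·y = -3489.241848
  -16.620·x + 67.950·y = 130.713197
det = -154.180·67.950 − 70.672·-16.620 = -9301.962360
x = (-3489.241848·67.950 − 70.672·130.713197) / -9301.962360 = 26.481697
y = (-154.180·130.713197 − -3489.241848·-16.620) / -9301.962360 = 8.400868

x=26.482 y=8.401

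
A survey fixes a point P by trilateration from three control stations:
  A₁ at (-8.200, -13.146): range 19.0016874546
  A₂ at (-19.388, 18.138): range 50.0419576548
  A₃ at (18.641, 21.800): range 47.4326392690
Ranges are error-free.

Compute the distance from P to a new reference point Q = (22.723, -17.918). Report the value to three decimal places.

16.735

eq1: (x + 8.200)² + (y + 13.146)² = 19.0016874546²
eq2: (x + 19.388)² + (y − 18.138)² = 50.0419576548²
eq3: (x − 18.641)² + (y − 21.800)² = 47.4326392690²
eq1−eq2, eq1−eq3 (x²,y² cancel):
  -22.376·x + 62.568·y = -1678.309128
  53.682·x + 69.892·y = -1306.121577
det = -22.376·69.892 − 62.568·53.682 = -4922.678768
x = (-1678.309128·69.892 − 62.568·-1306.121577) / -4922.678768 = 7.227562
y = (-22.376·-1306.121577 − -1678.309128·53.682) / -4922.678768 = -24.238991
|P − Q| = √((7.227562 − 22.723)² + (-24.238991 − -17.918)²) = 16.735099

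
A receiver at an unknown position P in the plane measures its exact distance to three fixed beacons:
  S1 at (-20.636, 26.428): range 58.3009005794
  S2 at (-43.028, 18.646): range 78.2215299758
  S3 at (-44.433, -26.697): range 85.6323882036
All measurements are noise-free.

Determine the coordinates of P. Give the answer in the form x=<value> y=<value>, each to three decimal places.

eq1: (x + 20.636)² + (y − 26.428)² = 58.3009005794²
eq2: (x + 43.028)² + (y − 18.646)² = 78.2215299758²
eq3: (x + 44.433)² + (y + 26.697)² = 85.6323882036²
eq3−eq2, eq3−eq1 (x²,y² cancel):
  2.810·x + 90.686·y = 726.358960
  47.594·x + 106.250·y = 2371.173283
det = 2.810·106.250 − 90.686·47.594 = -4017.546984
x = (726.358960·106.250 − 90.686·2371.173283) / -4017.546984 = 34.313620
y = (2.810·2371.173283 − 726.358960·47.594) / -4017.546984 = 6.946361

x=34.314 y=6.946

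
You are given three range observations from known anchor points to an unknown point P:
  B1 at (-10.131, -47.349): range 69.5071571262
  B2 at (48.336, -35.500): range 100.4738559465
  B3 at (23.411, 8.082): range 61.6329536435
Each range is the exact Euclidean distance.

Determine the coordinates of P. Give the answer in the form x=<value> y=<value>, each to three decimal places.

eq1: (x + 10.131)² + (y + 47.349)² = 69.5071571262²
eq2: (x − 48.336)² + (y + 35.500)² = 100.4738559465²
eq3: (x − 23.411)² + (y − 8.082)² = 61.6329536435²
eq2−eq3, eq2−eq1 (x²,y² cancel):
  -49.850·x + 87.164·y = 3313.149503
  -116.934·x − 23.698·y = 4011.696903
det = -49.850·-23.698 − 87.164·-116.934 = 11373.780476
x = (3313.149503·-23.698 − 87.164·4011.696903) / 11373.780476 = -37.647163
y = (-49.850·4011.696903 − 3313.149503·-116.934) / 11373.780476 = 16.479721

x=-37.647 y=16.480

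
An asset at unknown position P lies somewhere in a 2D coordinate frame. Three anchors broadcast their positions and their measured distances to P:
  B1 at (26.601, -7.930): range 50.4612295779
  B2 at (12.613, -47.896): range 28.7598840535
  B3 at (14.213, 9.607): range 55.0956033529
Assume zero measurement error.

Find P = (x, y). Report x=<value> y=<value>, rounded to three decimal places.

eq1: (x − 26.601)² + (y + 7.930)² = 50.4612295779²
eq2: (x − 12.613)² + (y + 47.896)² = 28.7598840535²
eq3: (x − 14.213)² + (y − 9.607)² = 55.0956033529²
eq2−eq1, eq2−eq3 (x²,y² cancel):
  27.976·x + 79.932·y = -3401.821244
  3.200·x + 115.006·y = -4367.205345
det = 27.976·115.006 − 79.932·3.200 = 2961.625456
x = (-3401.821244·115.006 − 79.932·-4367.205345) / 2961.625456 = -14.232183
y = (27.976·-4367.205345 − -3401.821244·3.200) / 2961.625456 = -37.577712

x=-14.232 y=-37.578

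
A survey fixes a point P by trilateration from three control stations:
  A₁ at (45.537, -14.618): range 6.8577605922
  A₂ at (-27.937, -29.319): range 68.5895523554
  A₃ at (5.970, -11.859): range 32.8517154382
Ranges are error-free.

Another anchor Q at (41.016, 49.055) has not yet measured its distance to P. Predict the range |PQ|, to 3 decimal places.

eq1: (x − 45.537)² + (y + 14.618)² = 6.8577605922²
eq2: (x + 27.937)² + (y + 29.319)² = 68.5895523554²
eq3: (x − 5.970)² + (y + 11.859)² = 32.8517154382²
eq3−eq1, eq3−eq2 (x²,y² cancel):
  79.134·x − 5.518·y = 3143.233839
  -67.814·x − 34.920·y = -2161.488536
det = 79.134·-34.920 − -5.518·-67.814 = -3137.556932
x = (3143.233839·-34.920 − -5.518·-2161.488536) / -3137.556932 = 38.784577
y = (79.134·-2161.488536 − 3143.233839·-67.814) / -3137.556932 = -13.420641
|P − Q| = √((38.784577 − 41.016)² + (-13.420641 − 49.055)²) = 62.515478

62.515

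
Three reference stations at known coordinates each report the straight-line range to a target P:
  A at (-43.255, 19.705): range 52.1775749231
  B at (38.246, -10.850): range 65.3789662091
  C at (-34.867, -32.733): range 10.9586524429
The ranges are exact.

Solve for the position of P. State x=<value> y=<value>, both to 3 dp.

eq1: (x + 43.255)² + (y − 19.705)² = 52.1775749231²
eq2: (x − 38.246)² + (y + 10.850)² = 65.3789662091²
eq3: (x + 34.867)² + (y + 32.733)² = 10.9586524429²
eq2−eq1, eq2−eq3 (x²,y² cancel):
  -163.002·x + 61.110·y = 2230.712932
  -146.226·x − 43.766·y = 4860.995121
det = -163.002·-43.766 − 61.110·-146.226 = 16069.816392
x = (2230.712932·-43.766 − 61.110·4860.995121) / 16069.816392 = -24.560629
y = (-163.002·4860.995121 − 2230.712932·-146.226) / 16069.816392 = -29.008651

x=-24.561 y=-29.009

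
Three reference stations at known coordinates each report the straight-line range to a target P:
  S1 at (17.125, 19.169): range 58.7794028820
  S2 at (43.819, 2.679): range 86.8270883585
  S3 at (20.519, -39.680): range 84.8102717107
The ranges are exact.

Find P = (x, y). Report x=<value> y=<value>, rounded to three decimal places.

x=-41.643 y=18.015

eq1: (x − 17.125)² + (y − 19.169)² = 58.7794028820²
eq2: (x − 43.819)² + (y − 2.679)² = 86.8270883585²
eq3: (x − 20.519)² + (y + 39.680)² = 84.8102717107²
eq1−eq2, eq1−eq3 (x²,y² cancel):
  53.388·x − 32.980·y = -2817.359454
  6.788·x − 117.698·y = -2402.948409
det = 53.388·-117.698 − -32.980·6.788 = -6059.792584
x = (-2817.359454·-117.698 − -32.980·-2402.948409) / -6059.792584 = -41.643065
y = (53.388·-2402.948409 − -2817.359454·6.788) / -6059.792584 = 18.014540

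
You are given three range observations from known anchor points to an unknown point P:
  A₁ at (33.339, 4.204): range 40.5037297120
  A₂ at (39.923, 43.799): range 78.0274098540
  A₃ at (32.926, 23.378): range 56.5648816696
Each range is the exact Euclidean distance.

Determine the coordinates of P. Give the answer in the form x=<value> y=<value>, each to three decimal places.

x=8.013 y=-27.405

eq1: (x − 33.339)² + (y − 4.204)² = 40.5037297120²
eq2: (x − 39.923)² + (y − 43.799)² = 78.0274098540²
eq3: (x − 32.926)² + (y − 23.378)² = 56.5648816696²
eq1−eq2, eq1−eq3 (x²,y² cancel):
  13.168·x + 79.190·y = -2064.688775
  -0.826·x + 38.348·y = -1057.543895
det = 13.168·38.348 − 79.190·-0.826 = 570.377404
x = (-2064.688775·38.348 − 79.190·-1057.543895) / 570.377404 = 8.012617
y = (13.168·-1057.543895 − -2064.688775·-0.826) / 570.377404 = -27.404962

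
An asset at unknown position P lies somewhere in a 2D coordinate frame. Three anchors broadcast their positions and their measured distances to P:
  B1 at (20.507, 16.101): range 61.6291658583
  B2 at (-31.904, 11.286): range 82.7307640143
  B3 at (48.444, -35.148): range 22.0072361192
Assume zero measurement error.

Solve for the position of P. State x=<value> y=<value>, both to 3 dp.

x=28.752 y=-44.974

eq1: (x − 20.507)² + (y − 16.101)² = 61.6291658583²
eq2: (x + 31.904)² + (y − 11.286)² = 82.7307640143²
eq3: (x − 48.444)² + (y + 35.148)² = 22.0072361192²
eq1−eq3, eq1−eq2 (x²,y² cancel):
  55.874·x − 102.498·y = 6216.259433
  -104.822·x − 9.630·y = -2580.765468
det = 55.874·-9.630 − -102.498·-104.822 = -11282.111976
x = (6216.259433·-9.630 − -102.498·-2580.765468) / -11282.111976 = 28.752230
y = (55.874·-2580.765468 − 6216.259433·-104.822) / -11282.111976 = -44.974120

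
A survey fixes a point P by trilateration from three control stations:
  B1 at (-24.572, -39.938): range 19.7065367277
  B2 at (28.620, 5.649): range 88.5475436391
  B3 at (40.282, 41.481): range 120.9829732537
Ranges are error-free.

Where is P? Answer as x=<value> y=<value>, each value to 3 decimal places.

x=-43.339 y=-45.952

eq1: (x + 24.572)² + (y + 39.938)² = 19.7065367277²
eq2: (x − 28.620)² + (y − 5.649)² = 88.5475436391²
eq3: (x − 40.282)² + (y − 41.481)² = 120.9829732537²
eq3−eq2, eq3−eq1 (x²,y² cancel):
  -23.324·x − 71.664·y = 4303.915049
  -129.708·x − 162.838·y = 13104.046371
det = -23.324·-162.838 − -71.664·-129.708 = -5497.360600
x = (4303.915049·-162.838 − -71.664·13104.046371) / -5497.360600 = -43.338518
y = (-23.324·13104.046371 − 4303.915049·-129.708) / -5497.360600 = -45.951767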